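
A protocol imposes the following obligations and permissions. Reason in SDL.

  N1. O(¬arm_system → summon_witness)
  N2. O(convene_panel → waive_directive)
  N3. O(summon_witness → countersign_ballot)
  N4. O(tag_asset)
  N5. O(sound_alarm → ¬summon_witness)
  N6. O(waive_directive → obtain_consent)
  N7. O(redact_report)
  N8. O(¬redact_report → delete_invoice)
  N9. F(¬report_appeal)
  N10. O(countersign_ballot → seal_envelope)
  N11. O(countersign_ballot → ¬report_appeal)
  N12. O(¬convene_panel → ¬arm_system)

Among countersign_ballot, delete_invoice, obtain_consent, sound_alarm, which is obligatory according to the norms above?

obtain_consent

F(¬report_appeal) at premise 9 means O(report_appeal).
Premise 11, O(countersign_ballot → ¬report_appeal), contraposes to O(report_appeal → ¬countersign_ballot); with O(report_appeal) we get O(¬countersign_ballot).
Premise 3, O(summon_witness → countersign_ballot), contraposes to O(¬countersign_ballot → ¬summon_witness); with O(¬countersign_ballot) we get O(¬summon_witness).
Premise 1 is O(¬arm_system → summon_witness); contrapositively O(¬summon_witness → arm_system). Since O(¬summon_witness) holds, K gives O(arm_system).
Premise 12, O(¬convene_panel → ¬arm_system), contraposes to O(arm_system → convene_panel); with O(arm_system) we get O(convene_panel).
Premise 2 is O(convene_panel → waive_directive); since O(convene_panel), deontic closure gives O(waive_directive).
Applying K to premise 6 (O(waive_directive → obtain_consent)) and O(waive_directive) yields O(obtain_consent).
So O(obtain_consent) holds — obtain_consent is obligatory. None of the other listed options is made obligatory by any chain of premises.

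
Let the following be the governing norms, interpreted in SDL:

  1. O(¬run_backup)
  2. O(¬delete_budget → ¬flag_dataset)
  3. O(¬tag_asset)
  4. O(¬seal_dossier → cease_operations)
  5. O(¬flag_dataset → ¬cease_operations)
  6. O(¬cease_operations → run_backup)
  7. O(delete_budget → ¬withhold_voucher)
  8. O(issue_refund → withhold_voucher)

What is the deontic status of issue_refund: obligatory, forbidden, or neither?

Forbidden

Premise 1 states O(¬run_backup) outright.
Premise 6, O(¬cease_operations → run_backup), contraposes to O(¬run_backup → cease_operations); with O(¬run_backup) we get O(cease_operations).
Premise 5 is O(¬flag_dataset → ¬cease_operations); contrapositively O(cease_operations → flag_dataset). Since O(cease_operations) holds, K gives O(flag_dataset).
The contrapositive of premise 2 (O(¬delete_budget → ¬flag_dataset)) is O(flag_dataset → delete_budget), and O(flag_dataset) is already established, so O(delete_budget).
Applying K to premise 7 (O(delete_budget → ¬withhold_voucher)) and O(delete_budget) yields O(¬withhold_voucher).
The contrapositive of premise 8 (O(issue_refund → withhold_voucher)) is O(¬withhold_voucher → ¬issue_refund), and O(¬withhold_voucher) is already established, so O(¬issue_refund).
Premises 3, 4 do not contribute to this derivation.
Thus O(¬issue_refund), which is F(issue_refund): issue_refund is forbidden.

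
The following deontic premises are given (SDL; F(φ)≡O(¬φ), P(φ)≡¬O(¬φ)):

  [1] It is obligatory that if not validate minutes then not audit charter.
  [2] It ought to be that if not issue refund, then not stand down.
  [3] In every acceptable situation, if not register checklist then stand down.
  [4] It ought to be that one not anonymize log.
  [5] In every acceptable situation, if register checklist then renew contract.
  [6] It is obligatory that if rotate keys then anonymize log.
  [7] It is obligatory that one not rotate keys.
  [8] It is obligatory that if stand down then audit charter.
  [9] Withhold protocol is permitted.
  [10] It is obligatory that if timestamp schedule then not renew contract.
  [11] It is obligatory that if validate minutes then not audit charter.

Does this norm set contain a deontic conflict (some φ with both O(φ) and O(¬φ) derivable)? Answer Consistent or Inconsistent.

Consistent

Premise 6 is O(rotate_keys → anonymize_log), but O(rotate_keys) is not derivable from the premises, so it does not yield O(anonymize_log).
So O(anonymize_log) is not derivable, and the apparent clash with O(¬anonymize_log) does not arise.
A world satisfying every obligation exists (e.g. anonymize_log=false, audit_charter=false, issue_refund=false, register_checklist=true, renew_contract=true, rotate_keys=false, stand_down=false, timestamp_schedule=false, validate_minutes=false, withhold_protocol=false); no atom is both obligatory and forbidden, so the set is consistent.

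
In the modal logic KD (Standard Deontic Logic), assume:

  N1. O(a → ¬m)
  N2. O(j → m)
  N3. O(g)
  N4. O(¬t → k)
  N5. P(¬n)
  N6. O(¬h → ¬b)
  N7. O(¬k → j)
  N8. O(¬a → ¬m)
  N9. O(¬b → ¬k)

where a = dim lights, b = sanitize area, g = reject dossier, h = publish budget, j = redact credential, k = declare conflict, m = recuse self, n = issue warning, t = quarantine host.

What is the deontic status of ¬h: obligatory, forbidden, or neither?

By case analysis on a: premise 1 gives O(a → ¬m) and premise 8 gives O(¬a → ¬m), so O(¬m) either way.
Premise 2 is O(j → m); contrapositively O(¬m → ¬j). Since O(¬m) holds, K gives O(¬j).
Premise 7, O(¬k → j), contraposes to O(¬j → k); with O(¬j) we get O(k).
Premise 9 is O(¬b → ¬k); contrapositively O(k → b). Since O(k) holds, K gives O(b).
The contrapositive of premise 6 (O(¬h → ¬b)) is O(b → h), and O(b) is already established, so O(h).
Premises 3, 4, 5 do not contribute to this derivation.
Thus O(h), which is F(¬h): ¬h is forbidden.

Forbidden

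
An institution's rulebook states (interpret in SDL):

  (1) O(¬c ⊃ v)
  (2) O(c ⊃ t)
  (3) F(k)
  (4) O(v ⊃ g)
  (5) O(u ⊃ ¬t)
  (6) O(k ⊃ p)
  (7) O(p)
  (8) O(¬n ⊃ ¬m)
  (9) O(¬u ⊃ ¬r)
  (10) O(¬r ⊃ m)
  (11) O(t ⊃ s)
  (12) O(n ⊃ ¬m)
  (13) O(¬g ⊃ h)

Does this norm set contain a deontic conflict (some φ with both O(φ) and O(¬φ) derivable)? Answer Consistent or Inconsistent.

Consistent

Premise 6 is O(k ⊃ p); even if O(p) held, inferring O(k) would be affirming the consequent — invalid.
So O(k) is not derivable, and the apparent clash with O(¬k) does not arise.
A world satisfying every obligation exists (e.g. c=false, g=true, h=false, k=false, m=false, n=false, p=true, r=true, s=false, t=false, u=true, v=true); no atom is both obligatory and forbidden, so the set is consistent.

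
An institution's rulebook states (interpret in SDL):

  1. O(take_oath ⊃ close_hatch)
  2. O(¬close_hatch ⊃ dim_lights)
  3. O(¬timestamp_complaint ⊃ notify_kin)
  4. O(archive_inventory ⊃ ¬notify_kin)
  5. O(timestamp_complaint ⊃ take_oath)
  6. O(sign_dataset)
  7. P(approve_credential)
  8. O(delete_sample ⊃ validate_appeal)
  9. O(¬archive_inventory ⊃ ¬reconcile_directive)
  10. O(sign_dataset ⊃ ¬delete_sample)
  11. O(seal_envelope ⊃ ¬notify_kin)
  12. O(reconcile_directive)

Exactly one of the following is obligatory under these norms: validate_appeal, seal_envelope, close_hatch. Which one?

close_hatch

Premise 12 gives O(reconcile_directive).
Premise 9, O(¬archive_inventory ⊃ ¬reconcile_directive), contraposes to O(reconcile_directive ⊃ archive_inventory); with O(reconcile_directive) we get O(archive_inventory).
From O(archive_inventory) and premise 4, O(archive_inventory ⊃ ¬notify_kin), we obtain O(¬notify_kin).
The contrapositive of premise 3 (O(¬timestamp_complaint ⊃ notify_kin)) is O(¬notify_kin ⊃ timestamp_complaint), and O(¬notify_kin) is already established, so O(timestamp_complaint).
From O(timestamp_complaint) and premise 5, O(timestamp_complaint ⊃ take_oath), we obtain O(take_oath).
With premise 1, O(take_oath ⊃ close_hatch), the K-axiom yields O(close_hatch).
So O(close_hatch) holds — close_hatch is obligatory. None of the other listed options is made obligatory by any chain of premises.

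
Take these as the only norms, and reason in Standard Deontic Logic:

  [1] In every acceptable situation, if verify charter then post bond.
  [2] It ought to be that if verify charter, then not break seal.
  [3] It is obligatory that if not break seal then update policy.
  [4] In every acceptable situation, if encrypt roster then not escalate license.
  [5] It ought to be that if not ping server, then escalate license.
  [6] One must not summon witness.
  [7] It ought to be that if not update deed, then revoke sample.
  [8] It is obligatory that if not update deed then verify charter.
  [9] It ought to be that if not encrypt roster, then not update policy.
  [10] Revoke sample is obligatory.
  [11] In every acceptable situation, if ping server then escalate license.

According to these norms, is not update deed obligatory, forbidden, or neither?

Premises 5 and 11 are O(¬ping_server → escalate_license) and O(ping_server → escalate_license); every ideal world satisfies ¬ping_server or ping_server, so in either case escalate_license holds — hence O(escalate_license).
The contrapositive of premise 4 (O(encrypt_roster → ¬escalate_license)) is O(escalate_license → ¬encrypt_roster), and O(escalate_license) is already established, so O(¬encrypt_roster).
Applying K to premise 9 (O(¬encrypt_roster → ¬update_policy)) and O(¬encrypt_roster) yields O(¬update_policy).
Premise 3, O(¬break_seal → update_policy), contraposes to O(¬update_policy → break_seal); with O(¬update_policy) we get O(break_seal).
The contrapositive of premise 2 (O(verify_charter → ¬break_seal)) is O(break_seal → ¬verify_charter), and O(break_seal) is already established, so O(¬verify_charter).
The contrapositive of premise 8 (O(¬update_deed → verify_charter)) is O(¬verify_charter → update_deed), and O(¬verify_charter) is already established, so O(update_deed).
Premises 1, 6, 7, 10 do not contribute to this derivation.
Thus O(update_deed), which is F(¬update_deed): ¬update_deed is forbidden.

Forbidden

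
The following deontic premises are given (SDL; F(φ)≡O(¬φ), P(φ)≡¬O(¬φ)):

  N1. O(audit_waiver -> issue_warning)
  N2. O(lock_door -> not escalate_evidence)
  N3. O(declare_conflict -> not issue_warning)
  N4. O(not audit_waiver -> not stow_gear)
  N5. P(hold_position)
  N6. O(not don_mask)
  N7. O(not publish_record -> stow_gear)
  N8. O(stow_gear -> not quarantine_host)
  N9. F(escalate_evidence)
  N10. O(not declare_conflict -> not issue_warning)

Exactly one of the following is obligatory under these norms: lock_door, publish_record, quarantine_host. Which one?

Premises 3 and 10 cover both cases: O(declare_conflict -> not issue_warning) and O(not declare_conflict -> not issue_warning). Since declare_conflict ∨ not declare_conflict is a tautology, O(not issue_warning) follows.
The contrapositive of premise 1 (O(audit_waiver -> issue_warning)) is O(not issue_warning -> not audit_waiver), and O(not issue_warning) is already established, so O(not audit_waiver).
Premise 4 is O(not audit_waiver -> not stow_gear); since O(not audit_waiver), deontic closure gives O(not stow_gear).
Premise 7 is O(not publish_record -> stow_gear); contrapositively O(not stow_gear -> publish_record). Since O(not stow_gear) holds, K gives O(publish_record).
So O(publish_record) holds — publish_record is obligatory. None of the other listed options is made obligatory by any chain of premises.

publish_record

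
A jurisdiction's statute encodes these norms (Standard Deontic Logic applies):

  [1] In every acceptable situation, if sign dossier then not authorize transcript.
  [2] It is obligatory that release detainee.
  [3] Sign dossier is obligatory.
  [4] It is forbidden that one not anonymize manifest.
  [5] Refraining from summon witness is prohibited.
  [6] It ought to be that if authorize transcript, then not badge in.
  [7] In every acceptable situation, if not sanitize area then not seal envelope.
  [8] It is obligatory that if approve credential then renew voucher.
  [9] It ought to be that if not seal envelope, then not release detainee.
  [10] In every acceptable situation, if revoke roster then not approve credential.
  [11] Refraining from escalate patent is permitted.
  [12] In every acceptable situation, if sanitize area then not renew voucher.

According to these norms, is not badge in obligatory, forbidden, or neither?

Premise 6 is O(authorize_transcript → ¬badge_in), but O(authorize_transcript) is not derivable from the premises, so it does not yield O(¬badge_in).
No premise or chain of K-axiom applications forces O(¬badge_in), and none forces O(badge_in). So ¬badge_in is neither obligatory nor forbidden under these norms.

Neither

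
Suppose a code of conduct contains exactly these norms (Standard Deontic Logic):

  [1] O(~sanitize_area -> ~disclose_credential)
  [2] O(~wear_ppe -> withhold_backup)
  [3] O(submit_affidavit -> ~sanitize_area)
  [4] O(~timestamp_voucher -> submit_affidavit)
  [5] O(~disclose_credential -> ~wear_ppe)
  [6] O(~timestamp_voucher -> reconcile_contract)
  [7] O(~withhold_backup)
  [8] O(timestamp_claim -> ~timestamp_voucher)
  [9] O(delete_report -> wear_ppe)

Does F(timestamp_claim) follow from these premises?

Premise 7 gives O(~withhold_backup).
The contrapositive of premise 2 (O(~wear_ppe -> withhold_backup)) is O(~withhold_backup -> wear_ppe), and O(~withhold_backup) is already established, so O(wear_ppe).
Premise 5 is O(~disclose_credential -> ~wear_ppe); contrapositively O(wear_ppe -> disclose_credential). Since O(wear_ppe) holds, K gives O(disclose_credential).
Premise 1 is O(~sanitize_area -> ~disclose_credential); contrapositively O(disclose_credential -> sanitize_area). Since O(disclose_credential) holds, K gives O(sanitize_area).
Premise 3, O(submit_affidavit -> ~sanitize_area), contraposes to O(sanitize_area -> ~submit_affidavit); with O(sanitize_area) we get O(~submit_affidavit).
Premise 4, O(~timestamp_voucher -> submit_affidavit), contraposes to O(~submit_affidavit -> timestamp_voucher); with O(~submit_affidavit) we get O(timestamp_voucher).
Premise 8 is O(timestamp_claim -> ~timestamp_voucher); contrapositively O(timestamp_voucher -> ~timestamp_claim). Since O(timestamp_voucher) holds, K gives O(~timestamp_claim).
Premises 6, 9 do not contribute to this derivation.
So O(~timestamp_claim) holds, i.e. F(timestamp_claim). The claim follows.

Yes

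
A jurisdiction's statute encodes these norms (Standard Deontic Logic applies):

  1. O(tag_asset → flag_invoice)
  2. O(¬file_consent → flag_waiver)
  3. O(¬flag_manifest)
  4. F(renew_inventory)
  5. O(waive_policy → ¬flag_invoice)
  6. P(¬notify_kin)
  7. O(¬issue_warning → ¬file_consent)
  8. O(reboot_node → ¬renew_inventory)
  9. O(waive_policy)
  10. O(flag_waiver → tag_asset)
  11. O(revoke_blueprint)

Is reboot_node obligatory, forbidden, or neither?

Neither

Premise 8 is O(reboot_node → ¬renew_inventory); even if O(¬renew_inventory) held, inferring O(reboot_node) would be affirming the consequent — invalid.
No premise or chain of K-axiom applications forces O(reboot_node), and none forces O(¬reboot_node). So reboot_node is neither obligatory nor forbidden under these norms.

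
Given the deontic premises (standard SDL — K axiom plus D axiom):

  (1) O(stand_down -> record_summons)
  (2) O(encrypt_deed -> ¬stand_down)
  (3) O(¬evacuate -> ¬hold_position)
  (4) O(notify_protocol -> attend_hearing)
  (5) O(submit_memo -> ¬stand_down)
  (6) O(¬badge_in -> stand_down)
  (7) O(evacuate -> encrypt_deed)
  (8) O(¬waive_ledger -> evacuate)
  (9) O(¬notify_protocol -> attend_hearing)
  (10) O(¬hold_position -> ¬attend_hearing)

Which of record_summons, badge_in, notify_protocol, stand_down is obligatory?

By case analysis on notify_protocol: premise 4 gives O(notify_protocol -> attend_hearing) and premise 9 gives O(¬notify_protocol -> attend_hearing), so O(attend_hearing) either way.
Premise 10 is O(¬hold_position -> ¬attend_hearing); contrapositively O(attend_hearing -> hold_position). Since O(attend_hearing) holds, K gives O(hold_position).
Premise 3, O(¬evacuate -> ¬hold_position), contraposes to O(hold_position -> evacuate); with O(hold_position) we get O(evacuate).
Premise 7 is O(evacuate -> encrypt_deed); since O(evacuate), deontic closure gives O(encrypt_deed).
From O(encrypt_deed) and premise 2, O(encrypt_deed -> ¬stand_down), we obtain O(¬stand_down).
The contrapositive of premise 6 (O(¬badge_in -> stand_down)) is O(¬stand_down -> badge_in), and O(¬stand_down) is already established, so O(badge_in).
So O(badge_in) holds — badge_in is obligatory. None of the other listed options is made obligatory by any chain of premises.

badge_in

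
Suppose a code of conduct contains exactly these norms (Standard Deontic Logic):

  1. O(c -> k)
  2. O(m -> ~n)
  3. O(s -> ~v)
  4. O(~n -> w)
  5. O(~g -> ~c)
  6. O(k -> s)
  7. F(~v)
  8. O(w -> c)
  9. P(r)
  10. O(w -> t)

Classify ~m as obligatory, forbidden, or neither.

Premise 7, F(~v), is equivalent to O(v).
Premise 3, O(s -> ~v), contraposes to O(v -> ~s); with O(v) we get O(~s).
The contrapositive of premise 6 (O(k -> s)) is O(~s -> ~k), and O(~s) is already established, so O(~k).
Premise 1 is O(c -> k); contrapositively O(~k -> ~c). Since O(~k) holds, K gives O(~c).
The contrapositive of premise 8 (O(w -> c)) is O(~c -> ~w), and O(~c) is already established, so O(~w).
The contrapositive of premise 4 (O(~n -> w)) is O(~w -> n), and O(~w) is already established, so O(n).
Premise 2, O(m -> ~n), contraposes to O(n -> ~m); with O(n) we get O(~m).
Premises 5, 9, 10 do not contribute to this derivation.
Hence ~m is obligatory.

Obligatory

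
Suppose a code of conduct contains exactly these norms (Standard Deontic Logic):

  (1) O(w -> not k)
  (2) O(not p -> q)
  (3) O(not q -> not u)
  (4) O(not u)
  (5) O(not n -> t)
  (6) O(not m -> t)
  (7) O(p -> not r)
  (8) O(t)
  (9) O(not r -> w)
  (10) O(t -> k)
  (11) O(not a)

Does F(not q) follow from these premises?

From premise 8 we have O(t).
From O(t) and premise 10, O(t -> k), we obtain O(k).
Premise 1, O(w -> not k), contraposes to O(k -> not w); with O(k) we get O(not w).
Premise 9, O(not r -> w), contraposes to O(not w -> r); with O(not w) we get O(r).
The contrapositive of premise 7 (O(p -> not r)) is O(r -> not p), and O(r) is already established, so O(not p).
Premise 2 is O(not p -> q); since O(not p), deontic closure gives O(q).
Premises 3, 4, 5, 6, 11 do not contribute to this derivation.
So O(q) holds, i.e. F(not q). The claim follows.

Yes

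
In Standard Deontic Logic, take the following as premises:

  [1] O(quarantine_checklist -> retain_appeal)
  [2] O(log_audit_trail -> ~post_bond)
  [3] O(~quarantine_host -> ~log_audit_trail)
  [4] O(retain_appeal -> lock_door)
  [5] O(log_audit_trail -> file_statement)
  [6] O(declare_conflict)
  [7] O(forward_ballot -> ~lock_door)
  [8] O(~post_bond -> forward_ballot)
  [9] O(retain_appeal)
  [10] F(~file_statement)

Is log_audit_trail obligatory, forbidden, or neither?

Premise 9 gives O(retain_appeal).
Applying K to premise 4 (O(retain_appeal -> lock_door)) and O(retain_appeal) yields O(lock_door).
Premise 7 is O(forward_ballot -> ~lock_door); contrapositively O(lock_door -> ~forward_ballot). Since O(lock_door) holds, K gives O(~forward_ballot).
Premise 8 is O(~post_bond -> forward_ballot); contrapositively O(~forward_ballot -> post_bond). Since O(~forward_ballot) holds, K gives O(post_bond).
The contrapositive of premise 2 (O(log_audit_trail -> ~post_bond)) is O(post_bond -> ~log_audit_trail), and O(post_bond) is already established, so O(~log_audit_trail).
Premises 1, 3, 5, 6, 10 do not contribute to this derivation.
Thus O(~log_audit_trail), which is F(log_audit_trail): log_audit_trail is forbidden.

Forbidden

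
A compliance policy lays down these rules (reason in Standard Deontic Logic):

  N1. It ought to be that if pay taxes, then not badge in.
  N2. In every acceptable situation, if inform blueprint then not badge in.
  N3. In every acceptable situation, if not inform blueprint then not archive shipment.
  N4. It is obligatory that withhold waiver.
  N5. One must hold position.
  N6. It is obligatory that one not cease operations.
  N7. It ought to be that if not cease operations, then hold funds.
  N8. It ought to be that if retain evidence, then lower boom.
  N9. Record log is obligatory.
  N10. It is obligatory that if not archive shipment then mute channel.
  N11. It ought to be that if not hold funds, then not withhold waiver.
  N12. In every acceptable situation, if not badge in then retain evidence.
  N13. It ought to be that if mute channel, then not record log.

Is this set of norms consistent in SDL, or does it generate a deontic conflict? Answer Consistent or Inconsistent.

Premise 11 is O(¬hold_funds → ¬withhold_waiver), but O(¬hold_funds) is not derivable from the premises, so it does not yield O(¬withhold_waiver).
So O(¬withhold_waiver) is not derivable, and the apparent clash with O(withhold_waiver) does not arise.
A world satisfying every obligation exists (e.g. archive_shipment=true, badge_in=false, cease_operations=false, hold_funds=true, hold_position=true, inform_blueprint=true, lower_boom=true, mute_channel=false, pay_taxes=false, record_log=true, retain_evidence=true, withhold_waiver=true); no atom is both obligatory and forbidden, so the set is consistent.

Consistent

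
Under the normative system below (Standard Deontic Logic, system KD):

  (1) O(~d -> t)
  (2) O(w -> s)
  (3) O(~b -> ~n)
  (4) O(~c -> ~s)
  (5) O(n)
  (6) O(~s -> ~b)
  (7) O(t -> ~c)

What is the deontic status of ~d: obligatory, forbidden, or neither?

Premise 5 states O(n) outright.
Premise 3, O(~b -> ~n), contraposes to O(n -> b); with O(n) we get O(b).
The contrapositive of premise 6 (O(~s -> ~b)) is O(b -> s), and O(b) is already established, so O(s).
The contrapositive of premise 4 (O(~c -> ~s)) is O(s -> c), and O(s) is already established, so O(c).
The contrapositive of premise 7 (O(t -> ~c)) is O(c -> ~t), and O(c) is already established, so O(~t).
Premise 1 is O(~d -> t); contrapositively O(~t -> d). Since O(~t) holds, K gives O(d).
Premise 2 does not contribute to this derivation.
Thus O(d), which is F(~d): ~d is forbidden.

Forbidden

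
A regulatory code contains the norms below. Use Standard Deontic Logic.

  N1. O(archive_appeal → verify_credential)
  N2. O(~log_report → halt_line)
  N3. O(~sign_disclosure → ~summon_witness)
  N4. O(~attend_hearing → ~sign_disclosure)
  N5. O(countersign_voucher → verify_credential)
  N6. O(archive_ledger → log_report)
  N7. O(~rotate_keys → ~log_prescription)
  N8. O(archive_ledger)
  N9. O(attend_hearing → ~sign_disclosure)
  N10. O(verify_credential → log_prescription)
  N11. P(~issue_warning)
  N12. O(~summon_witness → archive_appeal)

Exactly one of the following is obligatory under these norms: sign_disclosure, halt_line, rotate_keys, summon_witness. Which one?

By case analysis on ~attend_hearing: premise 4 gives O(~attend_hearing → ~sign_disclosure) and premise 9 gives O(attend_hearing → ~sign_disclosure), so O(~sign_disclosure) either way.
From O(~sign_disclosure) and premise 3, O(~sign_disclosure → ~summon_witness), we obtain O(~summon_witness).
Applying K to premise 12 (O(~summon_witness → archive_appeal)) and O(~summon_witness) yields O(archive_appeal).
Premise 1 is O(archive_appeal → verify_credential); since O(archive_appeal), deontic closure gives O(verify_credential).
Applying K to premise 10 (O(verify_credential → log_prescription)) and O(verify_credential) yields O(log_prescription).
Premise 7, O(~rotate_keys → ~log_prescription), contraposes to O(log_prescription → rotate_keys); with O(log_prescription) we get O(rotate_keys).
So O(rotate_keys) holds — rotate_keys is obligatory. None of the other listed options is made obligatory by any chain of premises.

rotate_keys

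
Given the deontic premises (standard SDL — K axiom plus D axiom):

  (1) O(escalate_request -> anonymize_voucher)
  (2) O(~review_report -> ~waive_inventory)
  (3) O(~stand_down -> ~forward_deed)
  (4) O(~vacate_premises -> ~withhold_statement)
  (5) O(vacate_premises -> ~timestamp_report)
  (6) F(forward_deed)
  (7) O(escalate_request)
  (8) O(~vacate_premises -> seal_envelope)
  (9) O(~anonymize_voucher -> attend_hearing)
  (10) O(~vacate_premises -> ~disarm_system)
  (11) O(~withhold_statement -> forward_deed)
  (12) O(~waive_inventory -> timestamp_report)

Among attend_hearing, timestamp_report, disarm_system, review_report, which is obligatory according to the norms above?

review_report

Premise 6, F(forward_deed), is equivalent to O(~forward_deed).
Premise 11 is O(~withhold_statement -> forward_deed); contrapositively O(~forward_deed -> withhold_statement). Since O(~forward_deed) holds, K gives O(withhold_statement).
The contrapositive of premise 4 (O(~vacate_premises -> ~withhold_statement)) is O(withhold_statement -> vacate_premises), and O(withhold_statement) is already established, so O(vacate_premises).
From O(vacate_premises) and premise 5, O(vacate_premises -> ~timestamp_report), we obtain O(~timestamp_report).
Premise 12 is O(~waive_inventory -> timestamp_report); contrapositively O(~timestamp_report -> waive_inventory). Since O(~timestamp_report) holds, K gives O(waive_inventory).
The contrapositive of premise 2 (O(~review_report -> ~waive_inventory)) is O(waive_inventory -> review_report), and O(waive_inventory) is already established, so O(review_report).
So O(review_report) holds — review_report is obligatory. None of the other listed options is made obligatory by any chain of premises.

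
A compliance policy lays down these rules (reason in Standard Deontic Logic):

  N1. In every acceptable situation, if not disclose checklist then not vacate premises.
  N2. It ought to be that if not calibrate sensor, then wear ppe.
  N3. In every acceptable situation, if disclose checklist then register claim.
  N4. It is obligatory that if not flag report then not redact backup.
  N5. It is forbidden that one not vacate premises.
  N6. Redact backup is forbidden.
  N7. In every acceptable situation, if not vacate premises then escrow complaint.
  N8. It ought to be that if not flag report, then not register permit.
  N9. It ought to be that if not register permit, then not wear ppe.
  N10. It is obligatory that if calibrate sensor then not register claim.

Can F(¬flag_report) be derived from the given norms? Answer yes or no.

Yes

Premise 5, F(¬vacate_premises), is equivalent to O(vacate_premises).
Premise 1 is O(¬disclose_checklist → ¬vacate_premises); contrapositively O(vacate_premises → disclose_checklist). Since O(vacate_premises) holds, K gives O(disclose_checklist).
With premise 3, O(disclose_checklist → register_claim), the K-axiom yields O(register_claim).
The contrapositive of premise 10 (O(calibrate_sensor → ¬register_claim)) is O(register_claim → ¬calibrate_sensor), and O(register_claim) is already established, so O(¬calibrate_sensor).
Applying K to premise 2 (O(¬calibrate_sensor → wear_ppe)) and O(¬calibrate_sensor) yields O(wear_ppe).
The contrapositive of premise 9 (O(¬register_permit → ¬wear_ppe)) is O(wear_ppe → register_permit), and O(wear_ppe) is already established, so O(register_permit).
Premise 8 is O(¬flag_report → ¬register_permit); contrapositively O(register_permit → flag_report). Since O(register_permit) holds, K gives O(flag_report).
Premises 4, 6, 7 do not contribute to this derivation.
So O(flag_report) holds, i.e. F(¬flag_report). The claim follows.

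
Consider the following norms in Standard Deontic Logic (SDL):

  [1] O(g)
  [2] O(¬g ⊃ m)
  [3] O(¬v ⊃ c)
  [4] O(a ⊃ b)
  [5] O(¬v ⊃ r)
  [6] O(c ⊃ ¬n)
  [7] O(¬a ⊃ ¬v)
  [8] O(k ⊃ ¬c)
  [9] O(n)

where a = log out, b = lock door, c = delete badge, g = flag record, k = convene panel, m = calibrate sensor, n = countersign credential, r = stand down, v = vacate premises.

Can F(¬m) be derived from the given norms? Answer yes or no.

No

Premise 2 is O(¬g ⊃ m), but O(¬g) is not derivable from the premises, so it does not yield O(m).
No other premise forces O(m). An ideal world satisfying every premise can still have ¬m true, so F(¬m) is not derivable.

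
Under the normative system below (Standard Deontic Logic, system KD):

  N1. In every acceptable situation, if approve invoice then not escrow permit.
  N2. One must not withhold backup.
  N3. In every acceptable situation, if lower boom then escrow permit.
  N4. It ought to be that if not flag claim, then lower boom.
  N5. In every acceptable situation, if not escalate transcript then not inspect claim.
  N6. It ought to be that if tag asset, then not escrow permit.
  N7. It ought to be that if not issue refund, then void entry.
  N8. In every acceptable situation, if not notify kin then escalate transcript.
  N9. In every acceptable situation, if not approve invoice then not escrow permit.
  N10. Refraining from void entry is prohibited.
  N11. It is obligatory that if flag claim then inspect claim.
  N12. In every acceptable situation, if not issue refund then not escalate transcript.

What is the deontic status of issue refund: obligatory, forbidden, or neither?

Obligatory

Premises 1 and 9 cover both cases: O(approve_invoice → ¬escrow_permit) and O(¬approve_invoice → ¬escrow_permit). Since approve_invoice ∨ ¬approve_invoice is a tautology, O(¬escrow_permit) follows.
Premise 3 is O(lower_boom → escrow_permit); contrapositively O(¬escrow_permit → ¬lower_boom). Since O(¬escrow_permit) holds, K gives O(¬lower_boom).
The contrapositive of premise 4 (O(¬flag_claim → lower_boom)) is O(¬lower_boom → flag_claim), and O(¬lower_boom) is already established, so O(flag_claim).
Premise 11 is O(flag_claim → inspect_claim); since O(flag_claim), deontic closure gives O(inspect_claim).
Premise 5, O(¬escalate_transcript → ¬inspect_claim), contraposes to O(inspect_claim → escalate_transcript); with O(inspect_claim) we get O(escalate_transcript).
Premise 12, O(¬issue_refund → ¬escalate_transcript), contraposes to O(escalate_transcript → issue_refund); with O(escalate_transcript) we get O(issue_refund).
Premises 2, 6, 7, 8, 10 do not contribute to this derivation.
Hence issue_refund is obligatory.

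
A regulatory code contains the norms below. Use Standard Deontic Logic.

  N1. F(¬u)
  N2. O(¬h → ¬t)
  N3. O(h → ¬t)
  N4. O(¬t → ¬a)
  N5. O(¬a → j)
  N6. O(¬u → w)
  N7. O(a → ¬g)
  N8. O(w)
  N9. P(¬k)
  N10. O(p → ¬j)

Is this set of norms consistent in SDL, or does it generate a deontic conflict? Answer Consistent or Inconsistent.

Consistent

Premise 6 is O(¬u → w); even if O(w) held, inferring O(¬u) would be affirming the consequent — invalid.
So O(¬u) is not derivable, and the apparent clash with O(u) does not arise.
A world satisfying every obligation exists (e.g. a=false, g=false, h=false, j=true, k=false, p=false, t=false, u=true, w=true); no atom is both obligatory and forbidden, so the set is consistent.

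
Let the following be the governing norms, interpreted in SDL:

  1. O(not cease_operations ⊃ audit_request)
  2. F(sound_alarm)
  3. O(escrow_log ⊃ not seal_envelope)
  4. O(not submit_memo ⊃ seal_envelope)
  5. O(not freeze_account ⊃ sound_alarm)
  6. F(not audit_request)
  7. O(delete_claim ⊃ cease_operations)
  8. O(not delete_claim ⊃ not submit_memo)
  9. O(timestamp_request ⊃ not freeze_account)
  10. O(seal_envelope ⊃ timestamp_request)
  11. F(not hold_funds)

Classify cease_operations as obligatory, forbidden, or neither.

F(sound_alarm) at premise 2 means O(not sound_alarm).
Premise 5, O(not freeze_account ⊃ sound_alarm), contraposes to O(not sound_alarm ⊃ freeze_account); with O(not sound_alarm) we get O(freeze_account).
Premise 9, O(timestamp_request ⊃ not freeze_account), contraposes to O(freeze_account ⊃ not timestamp_request); with O(freeze_account) we get O(not timestamp_request).
The contrapositive of premise 10 (O(seal_envelope ⊃ timestamp_request)) is O(not timestamp_request ⊃ not seal_envelope), and O(not timestamp_request) is already established, so O(not seal_envelope).
The contrapositive of premise 4 (O(not submit_memo ⊃ seal_envelope)) is O(not seal_envelope ⊃ submit_memo), and O(not seal_envelope) is already established, so O(submit_memo).
The contrapositive of premise 8 (O(not delete_claim ⊃ not submit_memo)) is O(submit_memo ⊃ delete_claim), and O(submit_memo) is already established, so O(delete_claim).
Applying K to premise 7 (O(delete_claim ⊃ cease_operations)) and O(delete_claim) yields O(cease_operations).
Premises 1, 3, 6, 11 do not contribute to this derivation.
Hence cease_operations is obligatory.

Obligatory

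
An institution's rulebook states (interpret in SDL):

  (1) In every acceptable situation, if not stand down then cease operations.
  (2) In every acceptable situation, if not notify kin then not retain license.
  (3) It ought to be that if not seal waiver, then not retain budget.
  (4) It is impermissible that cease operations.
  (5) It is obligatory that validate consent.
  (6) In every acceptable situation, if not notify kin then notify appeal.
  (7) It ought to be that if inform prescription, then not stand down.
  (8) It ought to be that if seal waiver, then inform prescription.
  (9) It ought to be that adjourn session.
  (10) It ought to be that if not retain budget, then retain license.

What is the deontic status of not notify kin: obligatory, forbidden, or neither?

Forbidden

Premise 4, F(cease_operations), is equivalent to O(¬cease_operations).
The contrapositive of premise 1 (O(¬stand_down → cease_operations)) is O(¬cease_operations → stand_down), and O(¬cease_operations) is already established, so O(stand_down).
Premise 7 is O(inform_prescription → ¬stand_down); contrapositively O(stand_down → ¬inform_prescription). Since O(stand_down) holds, K gives O(¬inform_prescription).
The contrapositive of premise 8 (O(seal_waiver → inform_prescription)) is O(¬inform_prescription → ¬seal_waiver), and O(¬inform_prescription) is already established, so O(¬seal_waiver).
Applying K to premise 3 (O(¬seal_waiver → ¬retain_budget)) and O(¬seal_waiver) yields O(¬retain_budget).
With premise 10, O(¬retain_budget → retain_license), the K-axiom yields O(retain_license).
Premise 2 is O(¬notify_kin → ¬retain_license); contrapositively O(retain_license → notify_kin). Since O(retain_license) holds, K gives O(notify_kin).
Premises 5, 6, 9 do not contribute to this derivation.
Thus O(notify_kin), which is F(¬notify_kin): ¬notify_kin is forbidden.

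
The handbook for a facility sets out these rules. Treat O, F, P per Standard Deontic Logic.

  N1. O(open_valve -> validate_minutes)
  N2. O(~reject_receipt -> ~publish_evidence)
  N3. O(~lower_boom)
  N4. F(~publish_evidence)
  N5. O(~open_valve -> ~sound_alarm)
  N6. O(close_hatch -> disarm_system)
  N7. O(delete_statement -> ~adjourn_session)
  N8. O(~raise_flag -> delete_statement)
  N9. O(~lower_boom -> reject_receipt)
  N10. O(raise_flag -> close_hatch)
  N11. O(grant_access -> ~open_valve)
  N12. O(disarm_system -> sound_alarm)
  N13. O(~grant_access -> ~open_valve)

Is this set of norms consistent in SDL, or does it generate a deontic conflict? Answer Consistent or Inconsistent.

Consistent

Premise 2 is O(~reject_receipt -> ~publish_evidence), but O(~reject_receipt) is not derivable from the premises, so it does not yield O(~publish_evidence).
So O(~publish_evidence) is not derivable, and the apparent clash with O(publish_evidence) does not arise.
A world satisfying every obligation exists (e.g. adjourn_session=false, close_hatch=false, delete_statement=true, disarm_system=false, grant_access=false, lower_boom=false, open_valve=false, publish_evidence=true, raise_flag=false, reject_receipt=true, sound_alarm=false, validate_minutes=false); no atom is both obligatory and forbidden, so the set is consistent.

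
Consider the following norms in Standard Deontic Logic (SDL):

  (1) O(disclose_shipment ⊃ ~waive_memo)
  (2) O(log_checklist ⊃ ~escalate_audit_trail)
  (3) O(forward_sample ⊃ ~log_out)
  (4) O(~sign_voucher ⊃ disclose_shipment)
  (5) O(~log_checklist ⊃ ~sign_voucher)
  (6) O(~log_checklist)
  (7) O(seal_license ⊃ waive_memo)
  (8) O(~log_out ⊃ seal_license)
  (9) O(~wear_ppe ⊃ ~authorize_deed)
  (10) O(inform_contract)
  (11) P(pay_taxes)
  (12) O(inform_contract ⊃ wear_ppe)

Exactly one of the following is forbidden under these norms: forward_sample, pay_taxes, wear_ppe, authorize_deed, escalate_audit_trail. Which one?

From premise 6 we have O(~log_checklist).
From O(~log_checklist) and premise 5, O(~log_checklist ⊃ ~sign_voucher), we obtain O(~sign_voucher).
With premise 4, O(~sign_voucher ⊃ disclose_shipment), the K-axiom yields O(disclose_shipment).
Premise 1 is O(disclose_shipment ⊃ ~waive_memo); since O(disclose_shipment), deontic closure gives O(~waive_memo).
Premise 7 is O(seal_license ⊃ waive_memo); contrapositively O(~waive_memo ⊃ ~seal_license). Since O(~waive_memo) holds, K gives O(~seal_license).
Premise 8, O(~log_out ⊃ seal_license), contraposes to O(~seal_license ⊃ log_out); with O(~seal_license) we get O(log_out).
The contrapositive of premise 3 (O(forward_sample ⊃ ~log_out)) is O(log_out ⊃ ~forward_sample), and O(log_out) is already established, so O(~forward_sample).
So O(~forward_sample) holds, i.e. forward_sample is forbidden. None of the other listed options is forbidden under the premises.

forward_sample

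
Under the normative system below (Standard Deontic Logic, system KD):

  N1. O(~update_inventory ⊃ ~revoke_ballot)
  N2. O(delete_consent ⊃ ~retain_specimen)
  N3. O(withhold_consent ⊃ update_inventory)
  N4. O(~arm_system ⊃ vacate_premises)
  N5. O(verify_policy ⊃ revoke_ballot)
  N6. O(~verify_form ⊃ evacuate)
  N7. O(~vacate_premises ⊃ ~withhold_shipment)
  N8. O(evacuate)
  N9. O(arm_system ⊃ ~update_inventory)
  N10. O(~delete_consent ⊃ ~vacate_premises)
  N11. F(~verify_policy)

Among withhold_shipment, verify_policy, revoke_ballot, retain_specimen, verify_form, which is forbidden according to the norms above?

Premise 11 is F(~verify_policy), i.e. O(verify_policy).
Premise 5 is O(verify_policy ⊃ revoke_ballot); since O(verify_policy), deontic closure gives O(revoke_ballot).
Premise 1, O(~update_inventory ⊃ ~revoke_ballot), contraposes to O(revoke_ballot ⊃ update_inventory); with O(revoke_ballot) we get O(update_inventory).
The contrapositive of premise 9 (O(arm_system ⊃ ~update_inventory)) is O(update_inventory ⊃ ~arm_system), and O(update_inventory) is already established, so O(~arm_system).
With premise 4, O(~arm_system ⊃ vacate_premises), the K-axiom yields O(vacate_premises).
Premise 10, O(~delete_consent ⊃ ~vacate_premises), contraposes to O(vacate_premises ⊃ delete_consent); with O(vacate_premises) we get O(delete_consent).
With premise 2, O(delete_consent ⊃ ~retain_specimen), the K-axiom yields O(~retain_specimen).
So O(~retain_specimen) holds, i.e. retain_specimen is forbidden. None of the other listed options is forbidden under the premises.

retain_specimen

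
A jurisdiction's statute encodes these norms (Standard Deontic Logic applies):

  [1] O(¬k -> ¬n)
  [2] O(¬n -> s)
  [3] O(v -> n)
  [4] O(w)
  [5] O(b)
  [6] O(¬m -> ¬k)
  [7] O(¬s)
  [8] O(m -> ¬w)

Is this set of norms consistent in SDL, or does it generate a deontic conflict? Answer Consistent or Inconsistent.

Inconsistent

From premise 7 we have O(¬s).
Premise 2 is O(¬n -> s); contrapositively O(¬s -> n). Since O(¬s) holds, K gives O(n).
Premise 1 is O(¬k -> ¬n); contrapositively O(n -> k). Since O(n) holds, K gives O(k).
The contrapositive of premise 6 (O(¬m -> ¬k)) is O(k -> m), and O(k) is already established, so O(m).
Applying K to premise 8 (O(m -> ¬w)) and O(m) yields O(¬w).
Yet premise 4 states O(w).
We now have both O(¬w) and O(w) — w is simultaneously obligatory and forbidden, violating the D-axiom.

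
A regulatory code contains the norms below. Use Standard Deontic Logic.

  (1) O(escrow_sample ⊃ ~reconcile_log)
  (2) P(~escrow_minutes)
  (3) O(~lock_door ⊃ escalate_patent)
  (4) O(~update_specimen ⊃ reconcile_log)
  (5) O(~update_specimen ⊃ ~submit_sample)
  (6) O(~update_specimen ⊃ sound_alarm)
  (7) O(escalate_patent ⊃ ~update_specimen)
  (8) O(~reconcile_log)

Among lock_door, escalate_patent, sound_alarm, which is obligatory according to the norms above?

lock_door

Premise 8 gives O(~reconcile_log).
Premise 4 is O(~update_specimen ⊃ reconcile_log); contrapositively O(~reconcile_log ⊃ update_specimen). Since O(~reconcile_log) holds, K gives O(update_specimen).
Premise 7, O(escalate_patent ⊃ ~update_specimen), contraposes to O(update_specimen ⊃ ~escalate_patent); with O(update_specimen) we get O(~escalate_patent).
The contrapositive of premise 3 (O(~lock_door ⊃ escalate_patent)) is O(~escalate_patent ⊃ lock_door), and O(~escalate_patent) is already established, so O(lock_door).
So O(lock_door) holds — lock_door is obligatory. None of the other listed options is made obligatory by any chain of premises.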